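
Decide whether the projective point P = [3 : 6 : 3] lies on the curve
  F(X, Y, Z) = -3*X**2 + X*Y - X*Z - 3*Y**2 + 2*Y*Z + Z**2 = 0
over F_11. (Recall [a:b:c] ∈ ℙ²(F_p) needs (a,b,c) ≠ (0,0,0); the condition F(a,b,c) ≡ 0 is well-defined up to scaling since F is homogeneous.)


F(3,6,3) ≡ 7 (mod 11); P is NOT on the curve.

Evaluate F(3, 6, 3) term-by-term (mod 11).
  -3*X**2 ↦ -3·9·1·1 = -27
  X*Y ↦ 1·3·6·1 = 18
  -X*Z ↦ -1·3·1·3 = -9
  -3*Y**2 ↦ -3·1·36·1 = -108
  2*Y*Z ↦ 2·1·6·3 = 36
  Z**2 ↦ 1·1·1·9 = 9
Sum: F(3, 6, 3) = (-27) + (18) + (-9) + (-108) + (36) + (9) = -81.
Reducing mod 11: -81 ≡ 7 (mod 11).
Since F(a, b, c) ≡ 7 ≠ 0 (mod 11), P does NOT lie on the curve.


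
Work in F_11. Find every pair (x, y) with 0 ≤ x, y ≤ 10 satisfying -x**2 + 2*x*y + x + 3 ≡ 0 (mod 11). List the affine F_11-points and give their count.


Affine F_11-points: {(1, 4), (2, 8), (3, 6), (4, 8), (5, 5), (6, 5), (7, 2), (8, 4), (9, 2), (10, 6)}; count = 10.

For each of the 121 pairs (x, y) ∈ F_11², evaluate f(x, y) mod 11. Record the zeros.
  x = 0: [0↦3, 1↦3, 2↦3, 3↦3, 4↦3, 5↦3, 6↦3, 7↦3, 8↦3, 9↦3, 10↦3]  zeros at y ∈ ∅
  x = 1: [0↦3, 1↦5, 2↦7, 3↦9, 4↦0, 5↦2, 6↦4, 7↦6, 8↦8, 9↦10, 10↦1]  zeros at y ∈ {4}
  x = 2: [0↦1, 1↦5, 2↦9, 3↦2, 4↦6, 5↦10, 6↦3, 7↦7, 8↦0, 9↦4, 10↦8]  zeros at y ∈ {8}
  x = 3: [0↦8, 1↦3, 2↦9, 3↦4, 4↦10, 5↦5, 6↦0, 7↦6, 8↦1, 9↦7, 10↦2]  zeros at y ∈ {6}
  x = 4: [0↦2, 1↦10, 2↦7, 3↦4, 4↦1, 5↦9, 6↦6, 7↦3, 8↦0, 9↦8, 10↦5]  zeros at y ∈ {8}
  x = 5: [0↦5, 1↦4, 2↦3, 3↦2, 4↦1, 5↦0, 6↦10, 7↦9, 8↦8, 9↦7, 10↦6]  zeros at y ∈ {5}
  x = 6: [0↦6, 1↦7, 2↦8, 3↦9, 4↦10, 5↦0, 6↦1, 7↦2, 8↦3, 9↦4, 10↦5]  zeros at y ∈ {5}
  x = 7: [0↦5, 1↦8, 2↦0, 3↦3, 4↦6, 5↦9, 6↦1, 7↦4, 8↦7, 9↦10, 10↦2]  zeros at y ∈ {2}
  x = 8: [0↦2, 1↦7, 2↦1, 3↦6, 4↦0, 5↦5, 6↦10, 7↦4, 8↦9, 9↦3, 10↦8]  zeros at y ∈ {4}
  x = 9: [0↦8, 1↦4, 2↦0, 3↦7, 4↦3, 5↦10, 6↦6, 7↦2, 8↦9, 9↦5, 10↦1]  zeros at y ∈ {2}
  x = 10: [0↦1, 1↦10, 2↦8, 3↦6, 4↦4, 5↦2, 6↦0, 7↦9, 8↦7, 9↦5, 10↦3]  zeros at y ∈ {6}
Collecting zeros: affine points = {(1, 4), (2, 8), (3, 6), (4, 8), (5, 5), (6, 5), (7, 2), (8, 4), (9, 2), (10, 6)}.
Total count |C(F_11)_aff| = 10.


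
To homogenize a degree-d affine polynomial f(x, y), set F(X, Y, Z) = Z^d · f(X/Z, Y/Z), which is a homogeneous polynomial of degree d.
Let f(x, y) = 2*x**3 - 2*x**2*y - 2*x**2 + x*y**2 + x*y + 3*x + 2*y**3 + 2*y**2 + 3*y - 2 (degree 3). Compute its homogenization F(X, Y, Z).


F(X, Y, Z) = 2*X**3 - 2*X**2*Y - 2*X**2*Z + X*Y**2 + X*Y*Z + 3*X*Z**2 + 2*Y**3 + 2*Y**2*Z + 3*Y*Z**2 - 2*Z**3

deg(f) = 3.
Substitute x = X/Z, y = Y/Z into f, then multiply by Z^3.
  monomial 2·x^3·y^0 ↦ 2·X^3·Y^0·Z^0.
  monomial -2·x^2·y^1 ↦ -2·X^2·Y^1·Z^0.
  monomial -2·x^2·y^0 ↦ -2·X^2·Y^0·Z^1.
  monomial 1·x^1·y^2 ↦ 1·X^1·Y^2·Z^0.
  monomial 1·x^1·y^1 ↦ 1·X^1·Y^1·Z^1.
  monomial 3·x^1·y^0 ↦ 3·X^1·Y^0·Z^2.
  monomial 2·x^0·y^3 ↦ 2·X^0·Y^3·Z^0.
  monomial 2·x^0·y^2 ↦ 2·X^0·Y^2·Z^1.
  monomial 3·x^0·y^1 ↦ 3·X^0·Y^1·Z^2.
  monomial -2·x^0·y^0 ↦ -2·X^0·Y^0·Z^3.
Collecting: F(X, Y, Z) = 2*X**3 - 2*X**2*Y - 2*X**2*Z + X*Y**2 + X*Y*Z + 3*X*Z**2 + 2*Y**3 + 2*Y**2*Z + 3*Y*Z**2 - 2*Z**3.


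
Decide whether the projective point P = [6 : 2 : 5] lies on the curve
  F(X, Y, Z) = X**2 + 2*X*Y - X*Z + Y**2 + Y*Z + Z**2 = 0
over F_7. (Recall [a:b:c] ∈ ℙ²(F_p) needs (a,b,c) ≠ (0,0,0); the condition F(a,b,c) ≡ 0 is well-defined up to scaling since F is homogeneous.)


F(6,2,5) ≡ 6 (mod 7); P is NOT on the curve.

Evaluate F(6, 2, 5) term-by-term (mod 7).
  X**2 ↦ 1·36·1·1 = 36
  2*X*Y ↦ 2·6·2·1 = 24
  -X*Z ↦ -1·6·1·5 = -30
  Y**2 ↦ 1·1·4·1 = 4
  Y*Z ↦ 1·1·2·5 = 10
  Z**2 ↦ 1·1·1·25 = 25
Sum: F(6, 2, 5) = (36) + (24) + (-30) + (4) + (10) + (25) = 69.
Reducing mod 7: 69 ≡ 6 (mod 7).
Since F(a, b, c) ≡ 6 ≠ 0 (mod 7), P does NOT lie on the curve.


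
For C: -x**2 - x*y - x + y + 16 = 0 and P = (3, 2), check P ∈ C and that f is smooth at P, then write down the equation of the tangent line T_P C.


Tangent line at P: -9*x - 2*y + 31 = 0.

Step 1: f(3, 2) = 0, so P lies on C.
Step 2: partial derivatives
  f_x(x, y) = -2*x - y - 1, f_y(x, y) = 1 - x.
  f_x(P) = -9, f_y(P) = -2 (gradient nonzero, so P is smooth).
Step 3: tangent line at P: -9·(x − 3) + -2·(y − 2) = 0.
Expanding: -9*x - 2*y + 31 = 0.


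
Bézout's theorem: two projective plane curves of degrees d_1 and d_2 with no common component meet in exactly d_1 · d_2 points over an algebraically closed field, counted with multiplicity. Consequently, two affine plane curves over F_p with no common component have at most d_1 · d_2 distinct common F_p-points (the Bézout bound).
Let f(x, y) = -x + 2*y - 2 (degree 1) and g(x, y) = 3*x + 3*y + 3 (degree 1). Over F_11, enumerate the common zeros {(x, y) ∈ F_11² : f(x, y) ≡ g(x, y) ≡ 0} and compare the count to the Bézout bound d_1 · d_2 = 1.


Common zeros: {(6, 4)}; count = 1; Bézout bound = 1.

deg(f) = 1, deg(g) = 1, so Bézout bound = 1.
Scan x ∈ F_11. For each x, list the y ∈ F_11 with f(x, y) ≡ 0 and those with g(x, y) ≡ 0 (mod 11); the common zeros in that column are the intersection.
  x = 0: f ≡ 0 at y ∈ {1}; g ≡ 0 at y ∈ {10}; common: ∅.
  x = 1: f ≡ 0 at y ∈ {7}; g ≡ 0 at y ∈ {9}; common: ∅.
  x = 2: f ≡ 0 at y ∈ {2}; g ≡ 0 at y ∈ {8}; common: ∅.
  x = 3: f ≡ 0 at y ∈ {8}; g ≡ 0 at y ∈ {7}; common: ∅.
  x = 4: f ≡ 0 at y ∈ {3}; g ≡ 0 at y ∈ {6}; common: ∅.
  x = 5: f ≡ 0 at y ∈ {9}; g ≡ 0 at y ∈ {5}; common: ∅.
  x = 6: f ≡ 0 at y ∈ {4}; g ≡ 0 at y ∈ {4}; common: {4}.
  x = 7: f ≡ 0 at y ∈ {10}; g ≡ 0 at y ∈ {3}; common: ∅.
  x = 8: f ≡ 0 at y ∈ {5}; g ≡ 0 at y ∈ {2}; common: ∅.
  x = 9: f ≡ 0 at y ∈ {0}; g ≡ 0 at y ∈ {1}; common: ∅.
  x = 10: f ≡ 0 at y ∈ {6}; g ≡ 0 at y ∈ {0}; common: ∅.
Collecting: common zeros = {(6, 4)}, so the count is 1.
Comparison with the Bézout bound: 1 ≤ 1 = deg(f)·deg(g), as expected for curves with no common component (the bound is attained).


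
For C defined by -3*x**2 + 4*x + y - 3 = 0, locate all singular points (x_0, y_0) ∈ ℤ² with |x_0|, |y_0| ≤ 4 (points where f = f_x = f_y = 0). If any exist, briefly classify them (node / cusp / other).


No singular points in the scanned grid; C is smooth there.

Compute partial derivatives:
  f_x = 4 - 6*x.
  f_y = 1.
f_y = 1 is a nonzero constant, so f_y never vanishes: no point (x, y) can satisfy f = f_x = f_y = 0. In particular no (x, y) ∈ {−4, ..., 4}² is singular; the curve is smooth.


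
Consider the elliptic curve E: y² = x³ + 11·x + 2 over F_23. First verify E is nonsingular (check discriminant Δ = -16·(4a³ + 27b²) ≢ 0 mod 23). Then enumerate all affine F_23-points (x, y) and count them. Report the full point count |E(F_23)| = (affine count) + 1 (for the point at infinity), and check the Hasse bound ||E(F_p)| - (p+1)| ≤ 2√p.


Affine points = {(0, 5), (0, 18), (2, 3), (2, 20), (3, 4), (3, 19), (4, 8), (4, 15), (6, 10), (6, 13), (7, 10), (7, 13), (8, 2), (8, 21), (9, 5), (9, 18), (10, 10), (10, 13), (14, 5), (14, 18), (15, 0), (18, 11), (18, 12), (19, 3), (19, 20), (21, 8), (21, 15), (22, 6), (22, 17)}; affine count = 29; |E(F_23)| = 30.

Discriminant check: Δ ∝ 4a³ + 27b² = 4·11³ + 27·2² = 4·1331 + 27·4 ≡ 4 (mod 23). Nonzero ⇒ E is nonsingular.
For each x ∈ F_23, compute rhs = x³ + 11·x + 2 mod 23, then count y ∈ F_23 with y² ≡ rhs.
  x = 0: rhs = 2, matching y values: 5, 18 (2 points).
  x = 1: rhs = 14, matching y values: none (0 points).
  x = 2: rhs = 9, matching y values: 3, 20 (2 points).
  x = 3: rhs = 16, matching y values: 4, 19 (2 points).
  x = 4: rhs = 18, matching y values: 8, 15 (2 points).
  x = 5: rhs = 21, matching y values: none (0 points).
  x = 6: rhs = 8, matching y values: 10, 13 (2 points).
  x = 7: rhs = 8, matching y values: 10, 13 (2 points).
  x = 8: rhs = 4, matching y values: 2, 21 (2 points).
  x = 9: rhs = 2, matching y values: 5, 18 (2 points).
  x = 10: rhs = 8, matching y values: 10, 13 (2 points).
  x = 11: rhs = 5, matching y values: none (0 points).
  x = 12: rhs = 22, matching y values: none (0 points).
  x = 13: rhs = 19, matching y values: none (0 points).
  x = 14: rhs = 2, matching y values: 5, 18 (2 points).
  x = 15: rhs = 0, matching y values: 0 (1 points).
  x = 16: rhs = 19, matching y values: none (0 points).
  x = 17: rhs = 19, matching y values: none (0 points).
  x = 18: rhs = 6, matching y values: 11, 12 (2 points).
  x = 19: rhs = 9, matching y values: 3, 20 (2 points).
  x = 20: rhs = 11, matching y values: none (0 points).
  x = 21: rhs = 18, matching y values: 8, 15 (2 points).
  x = 22: rhs = 13, matching y values: 6, 17 (2 points).
Total affine count: 29.
Full point count |E(F_23)| = 29 + 1 = 30.
Hasse bound: |30 − (23+1)| = |6| = 6 ≤ 2√23 ≈ 9.5917 ✓.


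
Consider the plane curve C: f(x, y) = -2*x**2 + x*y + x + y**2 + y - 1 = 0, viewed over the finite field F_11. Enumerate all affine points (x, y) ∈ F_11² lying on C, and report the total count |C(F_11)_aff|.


Affine F_11-points: {(0, 3), (0, 7), (1, 4), (1, 5), (2, 3), (2, 5), (3, 1), (3, 6), (4, 7), (4, 10), (5, 8), (6, 6), (6, 9), (7, 4), (7, 10), (8, 0), (8, 2), (9, 0), (9, 1), (10, 2), (10, 9)}; count = 21.

For each of the 121 pairs (x, y) ∈ F_11², evaluate f(x, y) mod 11. Record the zeros.
  x = 0: [0↦10, 1↦1, 2↦5, 3↦0, 4↦8, 5↦7, 6↦8, 7↦0, 8↦5, 9↦1, 10↦10]  zeros at y ∈ {3, 7}
  x = 1: [0↦9, 1↦1, 2↦6, 3↦2, 4↦0, 5↦0, 6↦2, 7↦6, 8↦1, 9↦9, 10↦8]  zeros at y ∈ {4, 5}
  x = 2: [0↦4, 1↦8, 2↦3, 3↦0, 4↦10, 5↦0, 6↦3, 7↦8, 8↦4, 9↦2, 10↦2]  zeros at y ∈ {3, 5}
  x = 3: [0↦6, 1↦0, 2↦7, 3↦5, 4↦5, 5↦7, 6↦0, 7↦6, 8↦3, 9↦2, 10↦3]  zeros at y ∈ {1, 6}
  x = 4: [0↦4, 1↦10, 2↦7, 3↦6, 4↦7, 5↦10, 6↦4, 7↦0, 8↦9, 9↦9, 10↦0]  zeros at y ∈ {7, 10}
  x = 5: [0↦9, 1↦5, 2↦3, 3↦3, 4↦5, 5↦9, 6↦4, 7↦1, 8↦0, 9↦1, 10↦4]  zeros at y ∈ {8}
  x = 6: [0↦10, 1↦7, 2↦6, 3↦7, 4↦10, 5↦4, 6↦0, 7↦9, 8↦9, 9↦0, 10↦4]  zeros at y ∈ {6, 9}
  x = 7: [0↦7, 1↦5, 2↦5, 3↦7, 4↦0, 5↦6, 6↦3, 7↦2, 8↦3, 9↦6, 10↦0]  zeros at y ∈ {4, 10}
  x = 8: [0↦0, 1↦10, 2↦0, 3↦3, 4↦8, 5↦4, 6↦2, 7↦2, 8↦4, 9↦8, 10↦3]  zeros at y ∈ {0, 2}
  x = 9: [0↦0, 1↦0, 2↦2, 3↦6, 4↦1, 5↦9, 6↦8, 7↦9, 8↦1, 9↦6, 10↦2]  zeros at y ∈ {0, 1}
  x = 10: [0↦7, 1↦8, 2↦0, 3↦5, 4↦1, 5↦10, 6↦10, 7↦1, 8↦5, 9↦0, 10↦8]  zeros at y ∈ {2, 9}
Collecting zeros: affine points = {(0, 3), (0, 7), (1, 4), (1, 5), (2, 3), (2, 5), (3, 1), (3, 6), (4, 7), (4, 10), (5, 8), (6, 6), (6, 9), (7, 4), (7, 10), (8, 0), (8, 2), (9, 0), (9, 1), (10, 2), (10, 9)}.
Total count |C(F_11)_aff| = 21.


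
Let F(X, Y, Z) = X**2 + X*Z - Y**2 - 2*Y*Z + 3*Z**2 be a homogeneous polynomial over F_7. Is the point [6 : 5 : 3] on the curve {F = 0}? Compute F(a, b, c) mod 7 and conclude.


F(6,5,3) ≡ 5 (mod 7); P is NOT on the curve.

Evaluate F(6, 5, 3) term-by-term (mod 7).
  X**2 ↦ 1·36·1·1 = 36
  X*Z ↦ 1·6·1·3 = 18
  -Y**2 ↦ -1·1·25·1 = -25
  -2*Y*Z ↦ -2·1·5·3 = -30
  3*Z**2 ↦ 3·1·1·9 = 27
Sum: F(6, 5, 3) = (36) + (18) + (-25) + (-30) + (27) = 26.
Reducing mod 7: 26 ≡ 5 (mod 7).
Since F(a, b, c) ≡ 5 ≠ 0 (mod 7), P does NOT lie on the curve.


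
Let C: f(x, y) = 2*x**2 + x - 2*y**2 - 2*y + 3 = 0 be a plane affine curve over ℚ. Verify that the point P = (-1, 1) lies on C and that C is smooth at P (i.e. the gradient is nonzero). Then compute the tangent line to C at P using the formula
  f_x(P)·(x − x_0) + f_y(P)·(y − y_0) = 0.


Tangent line at P: -3*x - 6*y + 3 = 0.

Step 1: f(-1, 1) = 0, so P lies on C.
Step 2: partial derivatives
  f_x(x, y) = 4*x + 1, f_y(x, y) = -4*y - 2.
  f_x(P) = -3, f_y(P) = -6 (gradient nonzero, so P is smooth).
Step 3: tangent line at P: -3·(x − -1) + -6·(y − 1) = 0.
Expanding: -3*x - 6*y + 3 = 0.


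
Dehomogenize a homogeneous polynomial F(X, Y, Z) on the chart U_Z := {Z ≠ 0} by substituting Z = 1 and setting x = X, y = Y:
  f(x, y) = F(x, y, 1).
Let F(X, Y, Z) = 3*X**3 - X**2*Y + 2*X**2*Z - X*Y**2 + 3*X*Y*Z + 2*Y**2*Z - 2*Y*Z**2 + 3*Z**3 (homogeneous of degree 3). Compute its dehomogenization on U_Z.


f(x, y) = 3*x**3 - x**2*y + 2*x**2 - x*y**2 + 3*x*y + 2*y**2 - 2*y + 3

On U_Z we set Z = 1. Each monomial c·X^i·Y^j·Z^k in F becomes c·x^i·y^j·1^k = c·x^i·y^j.
Substituting Z = 1: F(X, Y, 1) = 3*x**3 - x**2*y + 2*x**2 - x*y**2 + 3*x*y + 2*y**2 - 2*y + 3.
Note: deg(f) ≤ deg(F) = 3; strict inequality happens when F is divisible by Z (lost terms).


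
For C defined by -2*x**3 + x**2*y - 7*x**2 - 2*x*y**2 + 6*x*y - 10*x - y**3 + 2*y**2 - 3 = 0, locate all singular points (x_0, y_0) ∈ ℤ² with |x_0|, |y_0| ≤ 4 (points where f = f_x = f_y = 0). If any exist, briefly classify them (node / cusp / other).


Singular points: {(-1, 1)}; classification: cusp.

Compute partial derivatives:
  f_x = -6*x**2 + 2*x*y - 14*x - 2*y**2 + 6*y - 10.
  f_y = x**2 - 4*x*y + 6*x - 3*y**2 + 4*y.
Scan x_0 ∈ {−4, ..., 4}. For each x_0, f_y(x_0, y) is a polynomial in y; find its integer roots y ∈ {−4, ..., 4}, then test f_x and f at those candidates.
  x = -4: f_y(-4, y) = -3*y**2 + 20*y - 8; no integer root y with |y| ≤ 4.
  x = -3: f_y(-3, y) = -3*y**2 + 16*y - 9; no integer root y with |y| ≤ 4.
  x = -2: f_y(-2, y) = -3*y**2 + 12*y - 8; no integer root y with |y| ≤ 4.
  x = -1: f_y(-1, y) = -3*y**2 + 8*y - 5; vanishes at y ∈ {1}. (-1, 1): f_x = 0, f = 0 — SINGULAR.
  x = 0: f_y(0, y) = -3*y**2 + 4*y; vanishes at y ∈ {0}. (0, 0): f_x = -10 ≠ 0.
  x = 1: f_y(1, y) = 7 - 3*y**2; no integer root y with |y| ≤ 4.
  x = 2: f_y(2, y) = -3*y**2 - 4*y + 16; no integer root y with |y| ≤ 4.
  x = 3: f_y(3, y) = -3*y**2 - 8*y + 27; no integer root y with |y| ≤ 4.
  x = 4: f_y(4, y) = -3*y**2 - 12*y + 40; no integer root y with |y| ≤ 4.
Only singular point on the grid: (-1, 1).
Classify: substitute x = -1 + u, y = 1 + v and expand: f = -2*u**3 + u**2*v - 2*u*v**2 - v**3 + v**2.
No constant or linear terms (consistent with a singular point). Quadratic part: v**2. Cubic part: -2*u**3 + u**2*v - 2*u*v**2 - v**3.
The quadratic part v**2 is a perfect square, so there is a single (double) tangent line v = 0, i.e. y = 1. Restricting the cubic part to that line (v = 0) leaves -2*u**3 ≠ 0, so f is not divisible by v and the branch is v² ≈ 2*u**3 to lowest order — this is a cusp.
Classification: cusp.


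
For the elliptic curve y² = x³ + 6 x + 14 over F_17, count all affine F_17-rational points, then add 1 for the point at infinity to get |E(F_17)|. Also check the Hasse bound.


Affine points = {(1, 2), (1, 15), (2, 0), (3, 5), (3, 12), (4, 0), (5, 4), (5, 13), (7, 5), (7, 12), (8, 8), (8, 9), (9, 7), (9, 10), (11, 0)}; affine count = 15; |E(F_17)| = 16.

Discriminant check: Δ ∝ 4a³ + 27b² = 4·6³ + 27·14² = 4·216 + 27·196 ≡ 2 (mod 17). Nonzero ⇒ E is nonsingular.
For each x ∈ F_17, compute rhs = x³ + 6·x + 14 mod 17, then count y ∈ F_17 with y² ≡ rhs.
  x = 0: rhs = 14, matching y values: none (0 points).
  x = 1: rhs = 4, matching y values: 2, 15 (2 points).
  x = 2: rhs = 0, matching y values: 0 (1 points).
  x = 3: rhs = 8, matching y values: 5, 12 (2 points).
  x = 4: rhs = 0, matching y values: 0 (1 points).
  x = 5: rhs = 16, matching y values: 4, 13 (2 points).
  x = 6: rhs = 11, matching y values: none (0 points).
  x = 7: rhs = 8, matching y values: 5, 12 (2 points).
  x = 8: rhs = 13, matching y values: 8, 9 (2 points).
  x = 9: rhs = 15, matching y values: 7, 10 (2 points).
  x = 10: rhs = 3, matching y values: none (0 points).
  x = 11: rhs = 0, matching y values: 0 (1 points).
  x = 12: rhs = 12, matching y values: none (0 points).
  x = 13: rhs = 11, matching y values: none (0 points).
  x = 14: rhs = 3, matching y values: none (0 points).
  x = 15: rhs = 11, matching y values: none (0 points).
  x = 16: rhs = 7, matching y values: none (0 points).
Total affine count: 15.
Full point count |E(F_17)| = 15 + 1 = 16.
Hasse bound: |16 − (17+1)| = |-2| = 2 ≤ 2√17 ≈ 8.2462 ✓.


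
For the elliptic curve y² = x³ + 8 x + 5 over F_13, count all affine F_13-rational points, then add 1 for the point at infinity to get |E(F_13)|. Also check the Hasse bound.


Affine points = {(1, 1), (1, 12), (2, 4), (2, 9), (3, 2), (3, 11), (4, 6), (4, 7), (5, 1), (5, 12), (6, 3), (6, 10), (7, 1), (7, 12), (8, 3), (8, 10), (9, 0), (12, 3), (12, 10)}; affine count = 19; |E(F_13)| = 20.

Discriminant check: Δ ∝ 4a³ + 27b² = 4·8³ + 27·5² = 4·512 + 27·25 ≡ 6 (mod 13). Nonzero ⇒ E is nonsingular.
For each x ∈ F_13, compute rhs = x³ + 8·x + 5 mod 13, then count y ∈ F_13 with y² ≡ rhs.
  x = 0: rhs = 5, matching y values: none (0 points).
  x = 1: rhs = 1, matching y values: 1, 12 (2 points).
  x = 2: rhs = 3, matching y values: 4, 9 (2 points).
  x = 3: rhs = 4, matching y values: 2, 11 (2 points).
  x = 4: rhs = 10, matching y values: 6, 7 (2 points).
  x = 5: rhs = 1, matching y values: 1, 12 (2 points).
  x = 6: rhs = 9, matching y values: 3, 10 (2 points).
  x = 7: rhs = 1, matching y values: 1, 12 (2 points).
  x = 8: rhs = 9, matching y values: 3, 10 (2 points).
  x = 9: rhs = 0, matching y values: 0 (1 points).
  x = 10: rhs = 6, matching y values: none (0 points).
  x = 11: rhs = 7, matching y values: none (0 points).
  x = 12: rhs = 9, matching y values: 3, 10 (2 points).
Total affine count: 19.
Full point count |E(F_13)| = 19 + 1 = 20.
Hasse bound: |20 − (13+1)| = |6| = 6 ≤ 2√13 ≈ 7.2111 ✓.


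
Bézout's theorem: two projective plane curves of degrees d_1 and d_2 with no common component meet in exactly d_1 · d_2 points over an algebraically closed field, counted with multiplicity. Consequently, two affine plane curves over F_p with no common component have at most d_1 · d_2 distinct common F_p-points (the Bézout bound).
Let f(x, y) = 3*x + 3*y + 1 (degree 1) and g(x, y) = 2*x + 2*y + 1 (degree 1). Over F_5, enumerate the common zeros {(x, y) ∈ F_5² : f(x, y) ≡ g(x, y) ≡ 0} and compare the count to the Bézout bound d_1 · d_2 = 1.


Common zeros: ∅; count = 0; Bézout bound = 1.

deg(f) = 1, deg(g) = 1, so Bézout bound = 1.
Scan x ∈ F_5. For each x, list the y ∈ F_5 with f(x, y) ≡ 0 and those with g(x, y) ≡ 0 (mod 5); the common zeros in that column are the intersection.
  x = 0: f ≡ 0 at y ∈ {3}; g ≡ 0 at y ∈ {2}; common: ∅.
  x = 1: f ≡ 0 at y ∈ {2}; g ≡ 0 at y ∈ {1}; common: ∅.
  x = 2: f ≡ 0 at y ∈ {1}; g ≡ 0 at y ∈ {0}; common: ∅.
  x = 3: f ≡ 0 at y ∈ {0}; g ≡ 0 at y ∈ {4}; common: ∅.
  x = 4: f ≡ 0 at y ∈ {4}; g ≡ 0 at y ∈ {3}; common: ∅.
Collecting: common zeros = ∅, so the count is 0.
Comparison with the Bézout bound: 0 ≤ 1 = deg(f)·deg(g), as expected for curves with no common component (the affine F_5-count falls short of the bound because intersections may lie at infinity, over extension fields, or carry multiplicity).


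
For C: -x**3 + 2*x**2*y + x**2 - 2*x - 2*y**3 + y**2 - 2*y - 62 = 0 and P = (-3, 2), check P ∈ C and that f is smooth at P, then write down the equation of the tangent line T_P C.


Tangent line at P: -59*x - 4*y - 169 = 0.

Step 1: f(-3, 2) = 0, so P lies on C.
Step 2: partial derivatives
  f_x(x, y) = -3*x**2 + 4*x*y + 2*x - 2, f_y(x, y) = 2*x**2 - 6*y**2 + 2*y - 2.
  f_x(P) = -59, f_y(P) = -4 (gradient nonzero, so P is smooth).
Step 3: tangent line at P: -59·(x − -3) + -4·(y − 2) = 0.
Expanding: -59*x - 4*y - 169 = 0.


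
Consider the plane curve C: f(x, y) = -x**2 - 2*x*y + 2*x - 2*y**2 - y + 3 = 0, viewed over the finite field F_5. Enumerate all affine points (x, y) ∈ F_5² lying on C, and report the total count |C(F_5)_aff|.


Affine F_5-points: {(0, 1), (1, 2), (1, 4), (2, 2), (2, 3), (3, 0), (3, 4), (4, 0), (4, 3)}; count = 9.

For each of the 25 pairs (x, y) ∈ F_5², evaluate f(x, y) mod 5. Record the zeros.
  x = 0: [0↦3, 1↦0, 2↦3, 3↦2, 4↦2]  zeros at y ∈ {1}
  x = 1: [0↦4, 1↦4, 2↦0, 3↦2, 4↦0]  zeros at y ∈ {2, 4}
  x = 2: [0↦3, 1↦1, 2↦0, 3↦0, 4↦1]  zeros at y ∈ {2, 3}
  x = 3: [0↦0, 1↦1, 2↦3, 3↦1, 4↦0]  zeros at y ∈ {0, 4}
  x = 4: [0↦0, 1↦4, 2↦4, 3↦0, 4↦2]  zeros at y ∈ {0, 3}
Collecting zeros: affine points = {(0, 1), (1, 2), (1, 4), (2, 2), (2, 3), (3, 0), (3, 4), (4, 0), (4, 3)}.
Total count |C(F_5)_aff| = 9.


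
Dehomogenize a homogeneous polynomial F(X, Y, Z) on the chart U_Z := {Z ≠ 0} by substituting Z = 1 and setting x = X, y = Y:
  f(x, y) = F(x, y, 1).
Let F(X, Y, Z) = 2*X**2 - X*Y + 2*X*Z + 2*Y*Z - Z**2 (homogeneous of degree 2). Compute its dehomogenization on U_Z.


f(x, y) = 2*x**2 - x*y + 2*x + 2*y - 1

On U_Z we set Z = 1. Each monomial c·X^i·Y^j·Z^k in F becomes c·x^i·y^j·1^k = c·x^i·y^j.
Substituting Z = 1: F(X, Y, 1) = 2*x**2 - x*y + 2*x + 2*y - 1.
Note: deg(f) ≤ deg(F) = 2; strict inequality happens when F is divisible by Z (lost terms).


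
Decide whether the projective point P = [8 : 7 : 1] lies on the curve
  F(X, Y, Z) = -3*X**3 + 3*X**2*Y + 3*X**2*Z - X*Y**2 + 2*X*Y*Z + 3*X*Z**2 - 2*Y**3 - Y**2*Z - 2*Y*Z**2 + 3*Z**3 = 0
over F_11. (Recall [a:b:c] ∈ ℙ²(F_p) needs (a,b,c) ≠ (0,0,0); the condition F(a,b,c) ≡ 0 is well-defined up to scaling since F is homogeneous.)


F(8,7,1) ≡ 10 (mod 11); P is NOT on the curve.

Evaluate F(8, 7, 1) term-by-term (mod 11).
  -3*X**3 ↦ -3·512·1·1 = -1536
  3*X**2*Y ↦ 3·64·7·1 = 1344
  3*X**2*Z ↦ 3·64·1·1 = 192
  -X*Y**2 ↦ -1·8·49·1 = -392
  2*X*Y*Z ↦ 2·8·7·1 = 112
  3*X*Z**2 ↦ 3·8·1·1 = 24
  -2*Y**3 ↦ -2·1·343·1 = -686
  -Y**2*Z ↦ -1·1·49·1 = -49
  -2*Y*Z**2 ↦ -2·1·7·1 = -14
  3*Z**3 ↦ 3·1·1·1 = 3
Sum: F(8, 7, 1) = (-1536) + (1344) + (192) + (-392) + (112) + (24) + (-686) + (-49) + (-14) + (3) = -1002.
Reducing mod 11: -1002 ≡ 10 (mod 11).
Since F(a, b, c) ≡ 10 ≠ 0 (mod 11), P does NOT lie on the curve.


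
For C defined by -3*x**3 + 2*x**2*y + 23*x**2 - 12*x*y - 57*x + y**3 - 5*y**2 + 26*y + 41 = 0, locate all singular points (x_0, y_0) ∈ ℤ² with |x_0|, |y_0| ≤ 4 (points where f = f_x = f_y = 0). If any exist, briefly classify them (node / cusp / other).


Singular points: {(3, 2)}; classification: cusp.

Compute partial derivatives:
  f_x = -9*x**2 + 4*x*y + 46*x - 12*y - 57.
  f_y = 2*x**2 - 12*x + 3*y**2 - 10*y + 26.
Scan x_0 ∈ {−4, ..., 4}. For each x_0, f_y(x_0, y) is a polynomial in y; find its integer roots y ∈ {−4, ..., 4}, then test f_x and f at those candidates.
  x = -4: f_y(-4, y) = 3*y**2 - 10*y + 106; no integer root y with |y| ≤ 4.
  x = -3: f_y(-3, y) = 3*y**2 - 10*y + 80; no integer root y with |y| ≤ 4.
  x = -2: f_y(-2, y) = 3*y**2 - 10*y + 58; no integer root y with |y| ≤ 4.
  x = -1: f_y(-1, y) = 3*y**2 - 10*y + 40; no integer root y with |y| ≤ 4.
  x = 0: f_y(0, y) = 3*y**2 - 10*y + 26; no integer root y with |y| ≤ 4.
  x = 1: f_y(1, y) = 3*y**2 - 10*y + 16; no integer root y with |y| ≤ 4.
  x = 2: f_y(2, y) = 3*y**2 - 10*y + 10; no integer root y with |y| ≤ 4.
  x = 3: f_y(3, y) = 3*y**2 - 10*y + 8; vanishes at y ∈ {2}. (3, 2): f_x = 0, f = 0 — SINGULAR.
  x = 4: f_y(4, y) = 3*y**2 - 10*y + 10; no integer root y with |y| ≤ 4.
Only singular point on the grid: (3, 2).
Classify: substitute x = 3 + u, y = 2 + v and expand: f = -3*u**3 + 2*u**2*v + v**3 + v**2.
No constant or linear terms (consistent with a singular point). Quadratic part: v**2. Cubic part: -3*u**3 + 2*u**2*v + v**3.
The quadratic part v**2 is a perfect square, so there is a single (double) tangent line v = 0, i.e. y = 2. Restricting the cubic part to that line (v = 0) leaves -3*u**3 ≠ 0, so f is not divisible by v and the branch is v² ≈ 3*u**3 to lowest order — this is a cusp.
Classification: cusp.


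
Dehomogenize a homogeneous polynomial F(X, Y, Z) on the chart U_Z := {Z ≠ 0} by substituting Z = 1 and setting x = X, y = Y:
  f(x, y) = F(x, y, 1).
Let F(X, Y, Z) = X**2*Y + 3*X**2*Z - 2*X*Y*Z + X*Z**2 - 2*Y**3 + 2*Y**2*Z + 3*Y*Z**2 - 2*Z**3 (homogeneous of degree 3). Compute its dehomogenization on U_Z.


f(x, y) = x**2*y + 3*x**2 - 2*x*y + x - 2*y**3 + 2*y**2 + 3*y - 2

On U_Z we set Z = 1. Each monomial c·X^i·Y^j·Z^k in F becomes c·x^i·y^j·1^k = c·x^i·y^j.
Substituting Z = 1: F(X, Y, 1) = x**2*y + 3*x**2 - 2*x*y + x - 2*y**3 + 2*y**2 + 3*y - 2.
Note: deg(f) ≤ deg(F) = 3; strict inequality happens when F is divisible by Z (lost terms).


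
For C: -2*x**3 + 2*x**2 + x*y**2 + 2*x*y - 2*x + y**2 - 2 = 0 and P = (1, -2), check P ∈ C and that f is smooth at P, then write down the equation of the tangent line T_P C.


Tangent line at P: -4*x - 6*y - 8 = 0.

Step 1: f(1, -2) = 0, so P lies on C.
Step 2: partial derivatives
  f_x(x, y) = -6*x**2 + 4*x + y**2 + 2*y - 2, f_y(x, y) = 2*x*y + 2*x + 2*y.
  f_x(P) = -4, f_y(P) = -6 (gradient nonzero, so P is smooth).
Step 3: tangent line at P: -4·(x − 1) + -6·(y − -2) = 0.
Expanding: -4*x - 6*y - 8 = 0.


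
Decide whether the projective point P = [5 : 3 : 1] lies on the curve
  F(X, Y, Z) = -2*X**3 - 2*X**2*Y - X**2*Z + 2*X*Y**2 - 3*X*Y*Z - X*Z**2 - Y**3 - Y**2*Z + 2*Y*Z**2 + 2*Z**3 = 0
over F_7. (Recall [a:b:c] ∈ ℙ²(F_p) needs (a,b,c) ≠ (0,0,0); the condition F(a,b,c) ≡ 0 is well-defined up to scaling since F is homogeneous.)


F(5,3,1) ≡ 0 (mod 7); P is on the curve.

Evaluate F(5, 3, 1) term-by-term (mod 7).
  -2*X**3 ↦ -2·125·1·1 = -250
  -2*X**2*Y ↦ -2·25·3·1 = -150
  -X**2*Z ↦ -1·25·1·1 = -25
  2*X*Y**2 ↦ 2·5·9·1 = 90
  -3*X*Y*Z ↦ -3·5·3·1 = -45
  -X*Z**2 ↦ -1·5·1·1 = -5
  -Y**3 ↦ -1·1·27·1 = -27
  -Y**2*Z ↦ -1·1·9·1 = -9
  2*Y*Z**2 ↦ 2·1·3·1 = 6
  2*Z**3 ↦ 2·1·1·1 = 2
Sum: F(5, 3, 1) = (-250) + (-150) + (-25) + (90) + (-45) + (-5) + (-27) + (-9) + (6) + (2) = -413.
Reducing mod 7: -413 ≡ 0 (mod 7).
Since F(a, b, c) ≡ 0 (mod 7), P lies on the curve.


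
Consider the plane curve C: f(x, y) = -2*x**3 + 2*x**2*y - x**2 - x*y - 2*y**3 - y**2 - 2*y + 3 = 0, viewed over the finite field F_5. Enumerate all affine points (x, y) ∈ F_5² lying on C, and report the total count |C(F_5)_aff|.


Affine F_5-points: {(1, 0), (2, 4), (3, 0), (3, 1)}; count = 4.

For each of the 25 pairs (x, y) ∈ F_5², evaluate f(x, y) mod 5. Record the zeros.
  x = 0: [0↦3, 1↦3, 2↦4, 3↦4, 4↦1]  zeros at y ∈ ∅
  x = 1: [0↦0, 1↦1, 2↦3, 3↦4, 4↦2]  zeros at y ∈ {0}
  x = 2: [0↦3, 1↦4, 2↦1, 3↦2, 4↦0]  zeros at y ∈ {4}
  x = 3: [0↦0, 1↦0, 2↦1, 3↦1, 4↦3]  zeros at y ∈ {0, 1}
  x = 4: [0↦4, 1↦2, 2↦1, 3↦4, 4↦4]  zeros at y ∈ ∅
Collecting zeros: affine points = {(1, 0), (2, 4), (3, 0), (3, 1)}.
Total count |C(F_5)_aff| = 4.


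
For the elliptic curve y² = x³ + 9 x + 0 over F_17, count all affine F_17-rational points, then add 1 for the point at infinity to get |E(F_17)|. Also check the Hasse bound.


Affine points = {(0, 0), (2, 3), (2, 14), (4, 7), (4, 10), (5, 0), (6, 7), (6, 10), (7, 7), (7, 10), (10, 6), (10, 11), (11, 6), (11, 11), (12, 0), (13, 6), (13, 11), (15, 5), (15, 12)}; affine count = 19; |E(F_17)| = 20.

Discriminant check: Δ ∝ 4a³ + 27b² = 4·9³ + 27·0² = 4·729 + 27·0 ≡ 9 (mod 17). Nonzero ⇒ E is nonsingular.
For each x ∈ F_17, compute rhs = x³ + 9·x + 0 mod 17, then count y ∈ F_17 with y² ≡ rhs.
  x = 0: rhs = 0, matching y values: 0 (1 points).
  x = 1: rhs = 10, matching y values: none (0 points).
  x = 2: rhs = 9, matching y values: 3, 14 (2 points).
  x = 3: rhs = 3, matching y values: none (0 points).
  x = 4: rhs = 15, matching y values: 7, 10 (2 points).
  x = 5: rhs = 0, matching y values: 0 (1 points).
  x = 6: rhs = 15, matching y values: 7, 10 (2 points).
  x = 7: rhs = 15, matching y values: 7, 10 (2 points).
  x = 8: rhs = 6, matching y values: none (0 points).
  x = 9: rhs = 11, matching y values: none (0 points).
  x = 10: rhs = 2, matching y values: 6, 11 (2 points).
  x = 11: rhs = 2, matching y values: 6, 11 (2 points).
  x = 12: rhs = 0, matching y values: 0 (1 points).
  x = 13: rhs = 2, matching y values: 6, 11 (2 points).
  x = 14: rhs = 14, matching y values: none (0 points).
  x = 15: rhs = 8, matching y values: 5, 12 (2 points).
  x = 16: rhs = 7, matching y values: none (0 points).
Total affine count: 19.
Full point count |E(F_17)| = 19 + 1 = 20.
Hasse bound: |20 − (17+1)| = |2| = 2 ≤ 2√17 ≈ 8.2462 ✓.


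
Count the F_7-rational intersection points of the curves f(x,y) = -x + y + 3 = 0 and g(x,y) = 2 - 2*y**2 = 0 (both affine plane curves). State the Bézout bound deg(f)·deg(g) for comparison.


Common zeros: {(2, 6), (4, 1)}; count = 2; Bézout bound = 2.

deg(f) = 1, deg(g) = 2, so Bézout bound = 2.
Scan x ∈ F_7. For each x, list the y ∈ F_7 with f(x, y) ≡ 0 and those with g(x, y) ≡ 0 (mod 7); the common zeros in that column are the intersection.
  x = 0: f ≡ 0 at y ∈ {4}; g ≡ 0 at y ∈ {1, 6}; common: ∅.
  x = 1: f ≡ 0 at y ∈ {5}; g ≡ 0 at y ∈ {1, 6}; common: ∅.
  x = 2: f ≡ 0 at y ∈ {6}; g ≡ 0 at y ∈ {1, 6}; common: {6}.
  x = 3: f ≡ 0 at y ∈ {0}; g ≡ 0 at y ∈ {1, 6}; common: ∅.
  x = 4: f ≡ 0 at y ∈ {1}; g ≡ 0 at y ∈ {1, 6}; common: {1}.
  x = 5: f ≡ 0 at y ∈ {2}; g ≡ 0 at y ∈ {1, 6}; common: ∅.
  x = 6: f ≡ 0 at y ∈ {3}; g ≡ 0 at y ∈ {1, 6}; common: ∅.
Collecting: common zeros = {(2, 6), (4, 1)}, so the count is 2.
Comparison with the Bézout bound: 2 ≤ 2 = deg(f)·deg(g), as expected for curves with no common component (the bound is attained).


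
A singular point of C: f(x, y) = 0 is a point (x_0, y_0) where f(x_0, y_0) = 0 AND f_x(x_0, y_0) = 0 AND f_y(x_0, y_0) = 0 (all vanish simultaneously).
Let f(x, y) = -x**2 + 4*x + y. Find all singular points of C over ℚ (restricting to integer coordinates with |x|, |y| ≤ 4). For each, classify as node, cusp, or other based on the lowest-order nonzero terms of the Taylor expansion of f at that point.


No singular points in the scanned grid; C is smooth there.

Compute partial derivatives:
  f_x = 4 - 2*x.
  f_y = 1.
f_y = 1 is a nonzero constant, so f_y never vanishes: no point (x, y) can satisfy f = f_x = f_y = 0. In particular no (x, y) ∈ {−4, ..., 4}² is singular; the curve is smooth.


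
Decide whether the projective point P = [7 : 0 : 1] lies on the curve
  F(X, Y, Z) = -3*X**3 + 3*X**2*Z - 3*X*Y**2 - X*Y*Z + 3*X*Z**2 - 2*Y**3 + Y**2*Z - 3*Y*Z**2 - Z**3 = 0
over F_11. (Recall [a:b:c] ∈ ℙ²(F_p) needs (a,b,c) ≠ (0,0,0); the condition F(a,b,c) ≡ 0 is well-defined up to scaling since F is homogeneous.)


F(7,0,1) ≡ 7 (mod 11); P is NOT on the curve.

Evaluate F(7, 0, 1) term-by-term (mod 11).
  -3*X**3 ↦ -3·343·1·1 = -1029
  3*X**2*Z ↦ 3·49·1·1 = 147
  -3*X*Y**2 ↦ -3·7·0·1 = 0
  -X*Y*Z ↦ -1·7·0·1 = 0
  3*X*Z**2 ↦ 3·7·1·1 = 21
  -2*Y**3 ↦ -2·1·0·1 = 0
  Y**2*Z ↦ 1·1·0·1 = 0
  -3*Y*Z**2 ↦ -3·1·0·1 = 0
  -Z**3 ↦ -1·1·1·1 = -1
Sum: F(7, 0, 1) = (-1029) + (147) + (0) + (0) + (21) + (0) + (0) + (0) + (-1) = -862.
Reducing mod 11: -862 ≡ 7 (mod 11).
Since F(a, b, c) ≡ 7 ≠ 0 (mod 11), P does NOT lie on the curve.


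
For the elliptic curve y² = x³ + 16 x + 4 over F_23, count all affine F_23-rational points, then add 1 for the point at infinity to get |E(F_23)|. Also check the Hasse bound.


Affine points = {(0, 2), (0, 21), (5, 5), (5, 18), (8, 0), (9, 7), (9, 16), (11, 4), (11, 19), (15, 10), (15, 13), (16, 3), (16, 20), (18, 11), (18, 12)}; affine count = 15; |E(F_23)| = 16.

Discriminant check: Δ ∝ 4a³ + 27b² = 4·16³ + 27·4² = 4·4096 + 27·16 ≡ 3 (mod 23). Nonzero ⇒ E is nonsingular.
For each x ∈ F_23, compute rhs = x³ + 16·x + 4 mod 23, then count y ∈ F_23 with y² ≡ rhs.
  x = 0: rhs = 4, matching y values: 2, 21 (2 points).
  x = 1: rhs = 21, matching y values: none (0 points).
  x = 2: rhs = 21, matching y values: none (0 points).
  x = 3: rhs = 10, matching y values: none (0 points).
  x = 4: rhs = 17, matching y values: none (0 points).
  x = 5: rhs = 2, matching y values: 5, 18 (2 points).
  x = 6: rhs = 17, matching y values: none (0 points).
  x = 7: rhs = 22, matching y values: none (0 points).
  x = 8: rhs = 0, matching y values: 0 (1 points).
  x = 9: rhs = 3, matching y values: 7, 16 (2 points).
  x = 10: rhs = 14, matching y values: none (0 points).
  x = 11: rhs = 16, matching y values: 4, 19 (2 points).
  x = 12: rhs = 15, matching y values: none (0 points).
  x = 13: rhs = 17, matching y values: none (0 points).
  x = 14: rhs = 5, matching y values: none (0 points).
  x = 15: rhs = 8, matching y values: 10, 13 (2 points).
  x = 16: rhs = 9, matching y values: 3, 20 (2 points).
  x = 17: rhs = 14, matching y values: none (0 points).
  x = 18: rhs = 6, matching y values: 11, 12 (2 points).
  x = 19: rhs = 14, matching y values: none (0 points).
  x = 20: rhs = 21, matching y values: none (0 points).
  x = 21: rhs = 10, matching y values: none (0 points).
  x = 22: rhs = 10, matching y values: none (0 points).
Total affine count: 15.
Full point count |E(F_23)| = 15 + 1 = 16.
Hasse bound: |16 − (23+1)| = |-8| = 8 ≤ 2√23 ≈ 9.5917 ✓.


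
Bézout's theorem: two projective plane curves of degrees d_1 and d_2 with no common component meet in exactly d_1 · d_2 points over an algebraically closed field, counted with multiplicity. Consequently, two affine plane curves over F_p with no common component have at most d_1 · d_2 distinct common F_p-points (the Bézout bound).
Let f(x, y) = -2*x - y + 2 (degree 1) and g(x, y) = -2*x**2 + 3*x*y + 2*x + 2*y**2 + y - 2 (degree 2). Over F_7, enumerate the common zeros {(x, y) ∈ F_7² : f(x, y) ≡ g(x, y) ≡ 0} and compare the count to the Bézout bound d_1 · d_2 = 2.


Common zeros: {(5, 6)}; count = 1; Bézout bound = 2.

deg(f) = 1, deg(g) = 2, so Bézout bound = 2.
Scan x ∈ F_7. For each x, list the y ∈ F_7 with f(x, y) ≡ 0 and those with g(x, y) ≡ 0 (mod 7); the common zeros in that column are the intersection.
  x = 0: f ≡ 0 at y ∈ {2}; g ≡ 0 at y ∈ ∅; common: ∅.
  x = 1: f ≡ 0 at y ∈ {0}; g ≡ 0 at y ∈ {2, 3}; common: ∅.
  x = 2: f ≡ 0 at y ∈ {5}; g ≡ 0 at y ∈ ∅; common: ∅.
  x = 3: f ≡ 0 at y ∈ {3}; g ≡ 0 at y ∈ {0, 2}; common: ∅.
  x = 4: f ≡ 0 at y ∈ {1}; g ≡ 0 at y ∈ ∅; common: ∅.
  x = 5: f ≡ 0 at y ∈ {6}; g ≡ 0 at y ∈ {0, 6}; common: {6}.
  x = 6: f ≡ 0 at y ∈ {4}; g ≡ 0 at y ∈ ∅; common: ∅.
Collecting: common zeros = {(5, 6)}, so the count is 1.
Comparison with the Bézout bound: 1 ≤ 2 = deg(f)·deg(g), as expected for curves with no common component (the affine F_7-count falls short of the bound because intersections may lie at infinity, over extension fields, or carry multiplicity).


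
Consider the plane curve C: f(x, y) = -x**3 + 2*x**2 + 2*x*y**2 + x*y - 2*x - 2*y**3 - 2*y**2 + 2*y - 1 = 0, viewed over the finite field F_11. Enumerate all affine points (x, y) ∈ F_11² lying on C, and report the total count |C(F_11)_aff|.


Affine F_11-points: {(2, 6), (2, 8), (2, 9), (6, 7), (7, 5), (8, 2), (9, 1), (9, 9), (10, 5)}; count = 9.

For each of the 121 pairs (x, y) ∈ F_11², evaluate f(x, y) mod 11. Record the zeros.
  x = 0: [0↦10, 1↦8, 2↦1, 3↦10, 4↦1, 5↦6, 6↦2, 7↦10, 8↦7, 9↦3, 10↦8]  zeros at y ∈ ∅
  x = 1: [0↦9, 1↦10, 2↦10, 3↦8, 4↦3, 5↦5, 6↦2, 7↦4, 8↦10, 9↦8, 10↦8]  zeros at y ∈ ∅
  x = 2: [0↦6, 1↦10, 2↦6, 3↦4, 4↦3, 5↦2, 6↦0, 7↦7, 8↦0, 9↦0, 10↦6]  zeros at y ∈ {6, 8, 9}
  x = 3: [0↦6, 1↦2, 2↦5, 3↦3, 4↦6, 5↦2, 6↦1, 7↦2, 8↦4, 9↦6, 10↦7]  zeros at y ∈ ∅
  x = 4: [0↦3, 1↦2, 2↦1, 3↦10, 4↦6, 5↦10, 6↦10, 7↦5, 8↦5, 9↦9, 10↦5]  zeros at y ∈ ∅
  x = 5: [0↦2, 1↦4, 2↦10, 3↦8, 4↦8, 5↦9, 6↦10, 7↦10, 8↦8, 9↦3, 10↦5]  zeros at y ∈ ∅
  x = 6: [0↦8, 1↦2, 2↦4, 3↦2, 4↦6, 5↦4, 6↦6, 7↦0, 8↦7, 9↦4, 10↦1]  zeros at y ∈ {7}
  x = 7: [0↦4, 1↦1, 2↦10, 3↦8, 4↦5, 5↦0, 6↦3, 7↦2, 8↦7, 9↦6, 10↦9]  zeros at y ∈ {5}
  x = 8: [0↦6, 1↦6, 2↦0, 3↦9, 4↦10, 5↦2, 6↦6, 7↦10, 8↦2, 9↦3, 10↦1]  zeros at y ∈ {2}
  x = 9: [0↦8, 1↦0, 2↦1, 3↦10, 4↦4, 5↦4, 6↦9, 7↦7, 8↦8, 9↦0, 10↦4]  zeros at y ∈ {1, 9}
  x = 10: [0↦4, 1↦10, 2↦7, 3↦5, 4↦3, 5↦0, 6↦6, 7↦9, 8↦8, 9↦2, 10↦1]  zeros at y ∈ {5}
Collecting zeros: affine points = {(2, 6), (2, 8), (2, 9), (6, 7), (7, 5), (8, 2), (9, 1), (9, 9), (10, 5)}.
Total count |C(F_11)_aff| = 9.


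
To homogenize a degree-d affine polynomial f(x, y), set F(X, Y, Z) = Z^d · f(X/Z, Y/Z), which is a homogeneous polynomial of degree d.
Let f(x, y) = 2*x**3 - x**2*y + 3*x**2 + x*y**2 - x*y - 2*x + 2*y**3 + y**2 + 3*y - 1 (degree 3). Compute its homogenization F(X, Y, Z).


F(X, Y, Z) = 2*X**3 - X**2*Y + 3*X**2*Z + X*Y**2 - X*Y*Z - 2*X*Z**2 + 2*Y**3 + Y**2*Z + 3*Y*Z**2 - Z**3

deg(f) = 3.
Substitute x = X/Z, y = Y/Z into f, then multiply by Z^3.
  monomial 2·x^3·y^0 ↦ 2·X^3·Y^0·Z^0.
  monomial -1·x^2·y^1 ↦ -1·X^2·Y^1·Z^0.
  monomial 3·x^2·y^0 ↦ 3·X^2·Y^0·Z^1.
  monomial 1·x^1·y^2 ↦ 1·X^1·Y^2·Z^0.
  monomial -1·x^1·y^1 ↦ -1·X^1·Y^1·Z^1.
  monomial -2·x^1·y^0 ↦ -2·X^1·Y^0·Z^2.
  monomial 2·x^0·y^3 ↦ 2·X^0·Y^3·Z^0.
  monomial 1·x^0·y^2 ↦ 1·X^0·Y^2·Z^1.
  monomial 3·x^0·y^1 ↦ 3·X^0·Y^1·Z^2.
  monomial -1·x^0·y^0 ↦ -1·X^0·Y^0·Z^3.
Collecting: F(X, Y, Z) = 2*X**3 - X**2*Y + 3*X**2*Z + X*Y**2 - X*Y*Z - 2*X*Z**2 + 2*Y**3 + Y**2*Z + 3*Y*Z**2 - Z**3.


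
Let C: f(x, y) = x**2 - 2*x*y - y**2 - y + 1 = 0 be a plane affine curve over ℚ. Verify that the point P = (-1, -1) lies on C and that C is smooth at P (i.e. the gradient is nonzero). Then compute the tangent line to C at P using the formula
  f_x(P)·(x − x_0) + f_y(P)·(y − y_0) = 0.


Tangent line at P: 3*y + 3 = 0.

Step 1: f(-1, -1) = 0, so P lies on C.
Step 2: partial derivatives
  f_x(x, y) = 2*x - 2*y, f_y(x, y) = -2*x - 2*y - 1.
  f_x(P) = 0, f_y(P) = 3 (gradient nonzero, so P is smooth).
Step 3: tangent line at P: 0·(x − -1) + 3·(y − -1) = 0.
Expanding: 3*y + 3 = 0.


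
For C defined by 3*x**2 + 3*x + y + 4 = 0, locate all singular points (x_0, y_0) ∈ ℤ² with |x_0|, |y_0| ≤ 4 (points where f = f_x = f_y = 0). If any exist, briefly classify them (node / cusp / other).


No singular points in the scanned grid; C is smooth there.

Compute partial derivatives:
  f_x = 6*x + 3.
  f_y = 1.
f_y = 1 is a nonzero constant, so f_y never vanishes: no point (x, y) can satisfy f = f_x = f_y = 0. In particular no (x, y) ∈ {−4, ..., 4}² is singular; the curve is smooth.


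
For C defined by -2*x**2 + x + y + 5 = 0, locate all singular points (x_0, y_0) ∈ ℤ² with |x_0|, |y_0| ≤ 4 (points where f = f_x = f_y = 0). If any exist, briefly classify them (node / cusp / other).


No singular points in the scanned grid; C is smooth there.

Compute partial derivatives:
  f_x = 1 - 4*x.
  f_y = 1.
f_y = 1 is a nonzero constant, so f_y never vanishes: no point (x, y) can satisfy f = f_x = f_y = 0. In particular no (x, y) ∈ {−4, ..., 4}² is singular; the curve is smooth.


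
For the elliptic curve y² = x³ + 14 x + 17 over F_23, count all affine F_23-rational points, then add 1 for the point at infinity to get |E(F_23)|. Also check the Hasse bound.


Affine points = {(1, 3), (1, 20), (6, 8), (6, 15), (12, 2), (12, 21), (13, 2), (13, 21), (14, 6), (14, 17), (16, 6), (16, 17), (17, 4), (17, 19), (18, 11), (18, 12), (19, 9), (19, 14), (21, 2), (21, 21), (22, 5), (22, 18)}; affine count = 22; |E(F_23)| = 23.

Discriminant check: Δ ∝ 4a³ + 27b² = 4·14³ + 27·17² = 4·2744 + 27·289 ≡ 11 (mod 23). Nonzero ⇒ E is nonsingular.
For each x ∈ F_23, compute rhs = x³ + 14·x + 17 mod 23, then count y ∈ F_23 with y² ≡ rhs.
  x = 0: rhs = 17, matching y values: none (0 points).
  x = 1: rhs = 9, matching y values: 3, 20 (2 points).
  x = 2: rhs = 7, matching y values: none (0 points).
  x = 3: rhs = 17, matching y values: none (0 points).
  x = 4: rhs = 22, matching y values: none (0 points).
  x = 5: rhs = 5, matching y values: none (0 points).
  x = 6: rhs = 18, matching y values: 8, 15 (2 points).
  x = 7: rhs = 21, matching y values: none (0 points).
  x = 8: rhs = 20, matching y values: none (0 points).
  x = 9: rhs = 21, matching y values: none (0 points).
  x = 10: rhs = 7, matching y values: none (0 points).
  x = 11: rhs = 7, matching y values: none (0 points).
  x = 12: rhs = 4, matching y values: 2, 21 (2 points).
  x = 13: rhs = 4, matching y values: 2, 21 (2 points).
  x = 14: rhs = 13, matching y values: 6, 17 (2 points).
  x = 15: rhs = 14, matching y values: none (0 points).
  x = 16: rhs = 13, matching y values: 6, 17 (2 points).
  x = 17: rhs = 16, matching y values: 4, 19 (2 points).
  x = 18: rhs = 6, matching y values: 11, 12 (2 points).
  x = 19: rhs = 12, matching y values: 9, 14 (2 points).
  x = 20: rhs = 17, matching y values: none (0 points).
  x = 21: rhs = 4, matching y values: 2, 21 (2 points).
  x = 22: rhs = 2, matching y values: 5, 18 (2 points).
Total affine count: 22.
Full point count |E(F_23)| = 22 + 1 = 23.
Hasse bound: |23 − (23+1)| = |-1| = 1 ≤ 2√23 ≈ 9.5917 ✓.
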